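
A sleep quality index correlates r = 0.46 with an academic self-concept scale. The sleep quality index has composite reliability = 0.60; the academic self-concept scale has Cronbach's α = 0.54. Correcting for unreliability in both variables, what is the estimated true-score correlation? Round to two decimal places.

0.81

r_true = r_obs / √(r_xx · r_yy) = 0.46 / √(0.60 × 0.54) = 0.46 / √0.3240 = 0.46 / 0.5692 ≈ 0.81.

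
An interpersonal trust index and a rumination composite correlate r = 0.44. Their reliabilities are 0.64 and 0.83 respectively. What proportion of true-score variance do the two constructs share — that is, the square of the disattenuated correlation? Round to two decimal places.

0.36

Disattenuated r = 0.44 / √(0.64 × 0.83) = 0.44 / 0.7288 = 0.6037.
Shared true-score variance = 0.6037² = 0.3645 ≈ 0.36.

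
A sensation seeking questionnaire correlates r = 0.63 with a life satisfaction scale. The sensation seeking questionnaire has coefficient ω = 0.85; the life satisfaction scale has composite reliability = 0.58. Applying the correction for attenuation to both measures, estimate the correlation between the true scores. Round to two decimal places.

0.90

r_true = r_obs / √(r_xx · r_yy) = 0.63 / √(0.85 × 0.58) = 0.63 / √0.4930 = 0.63 / 0.7021 ≈ 0.90.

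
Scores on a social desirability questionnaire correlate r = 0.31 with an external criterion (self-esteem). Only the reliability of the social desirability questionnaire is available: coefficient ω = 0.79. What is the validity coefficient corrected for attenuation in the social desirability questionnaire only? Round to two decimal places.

0.35

Single correction: r_c = r_obs / √r_xx = 0.31 / √0.79 = 0.31 / 0.8888 ≈ 0.35.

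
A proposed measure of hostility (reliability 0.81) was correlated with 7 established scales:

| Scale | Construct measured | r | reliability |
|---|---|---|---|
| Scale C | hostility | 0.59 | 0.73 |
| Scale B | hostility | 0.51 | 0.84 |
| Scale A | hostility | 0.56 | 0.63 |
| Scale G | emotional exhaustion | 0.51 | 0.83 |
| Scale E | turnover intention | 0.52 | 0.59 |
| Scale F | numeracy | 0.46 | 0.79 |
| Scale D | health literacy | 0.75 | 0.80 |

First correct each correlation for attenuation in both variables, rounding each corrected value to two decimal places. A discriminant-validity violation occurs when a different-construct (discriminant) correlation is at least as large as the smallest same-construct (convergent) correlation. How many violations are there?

Disattenuated r (r / √(r_scale · r_new)):
  Scale C (conv): 0.59 / √(0.73·0.81) = 0.77
  Scale B (conv): 0.51 / √(0.84·0.81) = 0.62
  Scale A (conv): 0.56 / √(0.63·0.81) = 0.78
  Scale G (disc): 0.51 / √(0.83·0.81) = 0.62
  Scale E (disc): 0.52 / √(0.59·0.81) = 0.75
  Scale F (disc): 0.46 / √(0.79·0.81) = 0.58
  Scale D (disc): 0.75 / √(0.80·0.81) = 0.93
Smallest convergent = 0.62. Discriminant values: 0.62, 0.75, 0.58, 0.93; count ≥ 0.62 → 3.

3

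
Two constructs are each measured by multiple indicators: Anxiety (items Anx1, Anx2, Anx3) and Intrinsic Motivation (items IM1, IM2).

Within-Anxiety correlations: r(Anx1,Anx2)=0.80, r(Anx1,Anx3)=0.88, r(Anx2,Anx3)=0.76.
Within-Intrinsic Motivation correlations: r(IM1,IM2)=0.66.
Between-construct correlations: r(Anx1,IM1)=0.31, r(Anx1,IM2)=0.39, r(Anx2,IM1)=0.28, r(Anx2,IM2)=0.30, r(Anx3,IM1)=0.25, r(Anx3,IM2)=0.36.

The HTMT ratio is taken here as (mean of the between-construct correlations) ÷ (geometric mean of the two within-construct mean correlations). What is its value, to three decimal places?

Mean heterotrait r = 1.89/6 = 0.3150.
Mean within-Anx = 2.44/3 = 0.8133; mean within-IM = 0.66/1 = 0.6600.
Geometric mean = √(0.8133 × 0.6600) = 0.7327.
HTMT = 0.3150 / 0.7327 = 0.430.

0.430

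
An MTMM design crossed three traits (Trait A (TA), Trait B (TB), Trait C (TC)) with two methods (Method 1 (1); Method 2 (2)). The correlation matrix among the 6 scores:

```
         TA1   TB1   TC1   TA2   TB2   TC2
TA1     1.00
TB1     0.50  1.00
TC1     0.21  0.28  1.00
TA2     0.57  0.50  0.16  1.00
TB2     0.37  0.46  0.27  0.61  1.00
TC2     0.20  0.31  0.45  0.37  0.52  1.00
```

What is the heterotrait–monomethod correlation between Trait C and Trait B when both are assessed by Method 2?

0.52

Different traits, same method: r(TC2, TB2) = 0.52.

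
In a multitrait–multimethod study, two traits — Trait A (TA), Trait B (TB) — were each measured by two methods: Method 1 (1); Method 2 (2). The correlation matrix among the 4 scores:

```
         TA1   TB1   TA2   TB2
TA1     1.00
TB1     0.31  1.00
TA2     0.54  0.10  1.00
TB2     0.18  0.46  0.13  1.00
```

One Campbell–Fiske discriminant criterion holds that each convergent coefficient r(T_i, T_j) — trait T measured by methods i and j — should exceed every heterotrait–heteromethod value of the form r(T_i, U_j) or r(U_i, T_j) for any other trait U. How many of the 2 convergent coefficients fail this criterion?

0

Checking each validity diagonal entry against its comparison values:
TA (methods 1·2): 0.54 vs {0.18, 0.10} → pass.
TB (methods 1·2): 0.46 vs {0.10, 0.18} → pass.
0 of 2 fail.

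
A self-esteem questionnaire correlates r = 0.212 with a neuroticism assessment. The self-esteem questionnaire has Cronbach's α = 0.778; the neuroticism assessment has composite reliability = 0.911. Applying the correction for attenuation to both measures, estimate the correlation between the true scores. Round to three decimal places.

r_true = r_obs / √(r_xx · r_yy) = 0.212 / √(0.778 × 0.911) = 0.212 / √0.708758 = 0.212 / 0.8419 ≈ 0.252.

0.252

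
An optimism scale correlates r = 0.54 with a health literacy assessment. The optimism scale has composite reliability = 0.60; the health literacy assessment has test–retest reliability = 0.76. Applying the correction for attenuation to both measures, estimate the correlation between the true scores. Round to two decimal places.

r_true = r_obs / √(r_xx · r_yy) = 0.54 / √(0.60 × 0.76) = 0.54 / √0.4560 = 0.54 / 0.6753 ≈ 0.80.

0.80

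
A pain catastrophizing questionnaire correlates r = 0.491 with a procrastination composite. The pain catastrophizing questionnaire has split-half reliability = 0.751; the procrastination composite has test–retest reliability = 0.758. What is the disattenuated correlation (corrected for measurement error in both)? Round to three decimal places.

r_true = r_obs / √(r_xx · r_yy) = 0.491 / √(0.751 × 0.758) = 0.491 / √0.569258 = 0.491 / 0.7545 ≈ 0.651.

0.651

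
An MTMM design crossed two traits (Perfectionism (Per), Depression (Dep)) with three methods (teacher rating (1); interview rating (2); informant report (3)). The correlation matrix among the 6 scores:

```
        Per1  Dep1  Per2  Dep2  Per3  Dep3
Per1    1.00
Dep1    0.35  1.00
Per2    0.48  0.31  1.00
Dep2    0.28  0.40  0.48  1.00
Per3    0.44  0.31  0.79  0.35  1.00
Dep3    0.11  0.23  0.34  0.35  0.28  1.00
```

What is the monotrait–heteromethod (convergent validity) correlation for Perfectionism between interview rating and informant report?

Same trait (Per), different methods: r(Per2, Per3) = 0.79.

0.79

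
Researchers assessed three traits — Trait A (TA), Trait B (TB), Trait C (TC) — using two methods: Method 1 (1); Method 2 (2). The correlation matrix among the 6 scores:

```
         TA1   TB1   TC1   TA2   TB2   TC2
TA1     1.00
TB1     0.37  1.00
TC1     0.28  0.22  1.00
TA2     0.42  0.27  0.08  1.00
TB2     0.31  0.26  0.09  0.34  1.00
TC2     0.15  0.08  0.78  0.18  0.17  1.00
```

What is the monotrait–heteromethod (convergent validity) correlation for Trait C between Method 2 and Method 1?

Same trait (TC), different methods: r(TC2, TC1) = 0.78.

0.78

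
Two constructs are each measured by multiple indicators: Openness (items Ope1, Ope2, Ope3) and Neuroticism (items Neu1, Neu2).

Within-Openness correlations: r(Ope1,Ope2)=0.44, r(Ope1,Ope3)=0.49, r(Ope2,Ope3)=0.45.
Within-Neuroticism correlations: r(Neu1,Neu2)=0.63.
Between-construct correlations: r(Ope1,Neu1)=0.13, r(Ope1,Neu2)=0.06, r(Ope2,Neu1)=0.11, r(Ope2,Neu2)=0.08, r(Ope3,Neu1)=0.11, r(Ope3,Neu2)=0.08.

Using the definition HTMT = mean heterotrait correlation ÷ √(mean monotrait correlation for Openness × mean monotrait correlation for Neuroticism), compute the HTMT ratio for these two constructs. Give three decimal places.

Mean heterotrait r = 0.57/6 = 0.0950.
Mean within-Ope = 1.38/3 = 0.4600; mean within-Neu = 0.63/1 = 0.6300.
Geometric mean = √(0.4600 × 0.6300) = 0.5383.
HTMT = 0.0950 / 0.5383 = 0.176.

0.176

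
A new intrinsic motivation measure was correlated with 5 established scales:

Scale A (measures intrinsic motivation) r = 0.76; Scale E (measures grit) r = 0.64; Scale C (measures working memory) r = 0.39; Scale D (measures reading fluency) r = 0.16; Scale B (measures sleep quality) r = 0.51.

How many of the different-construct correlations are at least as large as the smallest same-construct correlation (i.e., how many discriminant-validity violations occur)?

Convergent (same construct = intrinsic motivation): Scale A.
Smallest convergent = 0.76. Discriminant values: 0.64, 0.39, 0.16, 0.51; count ≥ 0.76 → 0.

0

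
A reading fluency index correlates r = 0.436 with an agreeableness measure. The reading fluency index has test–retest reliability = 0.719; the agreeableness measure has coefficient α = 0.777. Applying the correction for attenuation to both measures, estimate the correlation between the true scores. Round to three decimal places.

0.583

r_true = r_obs / √(r_xx · r_yy) = 0.436 / √(0.719 × 0.777) = 0.436 / √0.558663 = 0.436 / 0.7474 ≈ 0.583.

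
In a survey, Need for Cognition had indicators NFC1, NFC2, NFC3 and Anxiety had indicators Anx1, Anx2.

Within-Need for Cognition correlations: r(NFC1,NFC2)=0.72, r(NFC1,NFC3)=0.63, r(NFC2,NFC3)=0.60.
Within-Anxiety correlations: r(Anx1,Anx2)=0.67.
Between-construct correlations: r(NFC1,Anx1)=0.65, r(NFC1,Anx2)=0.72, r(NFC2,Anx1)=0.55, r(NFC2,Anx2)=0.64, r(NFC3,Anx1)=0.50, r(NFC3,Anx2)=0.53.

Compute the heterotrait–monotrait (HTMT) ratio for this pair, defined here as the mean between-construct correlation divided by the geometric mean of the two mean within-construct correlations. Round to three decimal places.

Mean between = 3.59/6 = 0.5983.
Mean within-NFC = 1.95/3 = 0.6500; mean within-Anx = 0.67/1 = 0.6700.
Geometric mean = √(0.6500 × 0.6700) = 0.6599.
HTMT = 0.5983 / 0.6599 = 0.907.

0.907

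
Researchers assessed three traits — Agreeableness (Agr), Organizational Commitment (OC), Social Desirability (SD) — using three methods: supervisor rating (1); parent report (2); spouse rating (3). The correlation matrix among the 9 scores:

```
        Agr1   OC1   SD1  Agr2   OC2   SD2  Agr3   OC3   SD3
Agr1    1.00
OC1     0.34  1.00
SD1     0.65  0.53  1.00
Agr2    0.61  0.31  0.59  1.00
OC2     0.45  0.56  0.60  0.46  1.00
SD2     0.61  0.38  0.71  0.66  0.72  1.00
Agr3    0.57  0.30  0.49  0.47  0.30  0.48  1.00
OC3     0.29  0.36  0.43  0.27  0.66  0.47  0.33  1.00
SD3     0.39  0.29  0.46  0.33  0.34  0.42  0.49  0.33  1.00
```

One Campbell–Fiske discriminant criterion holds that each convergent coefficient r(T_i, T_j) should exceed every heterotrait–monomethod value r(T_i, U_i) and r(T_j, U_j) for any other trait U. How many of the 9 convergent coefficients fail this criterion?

9

Checking each validity diagonal entry against its comparison values:
Agr (methods 1·2): 0.61 vs {0.34, 0.46, 0.65, 0.66} → fail.
Agr (methods 1·3): 0.57 vs {0.34, 0.33, 0.65, 0.49} → fail.
Agr (methods 2·3): 0.47 vs {0.46, 0.33, 0.66, 0.49} → fail.
OC (methods 1·2): 0.56 vs {0.34, 0.46, 0.53, 0.72} → fail.
OC (methods 1·3): 0.36 vs {0.34, 0.33, 0.53, 0.33} → fail.
OC (methods 2·3): 0.66 vs {0.46, 0.33, 0.72, 0.33} → fail.
SD (methods 1·2): 0.71 vs {0.65, 0.66, 0.53, 0.72} → fail.
SD (methods 1·3): 0.46 vs {0.65, 0.49, 0.53, 0.33} → fail.
SD (methods 2·3): 0.42 vs {0.66, 0.49, 0.72, 0.33} → fail.
9 of 9 fail.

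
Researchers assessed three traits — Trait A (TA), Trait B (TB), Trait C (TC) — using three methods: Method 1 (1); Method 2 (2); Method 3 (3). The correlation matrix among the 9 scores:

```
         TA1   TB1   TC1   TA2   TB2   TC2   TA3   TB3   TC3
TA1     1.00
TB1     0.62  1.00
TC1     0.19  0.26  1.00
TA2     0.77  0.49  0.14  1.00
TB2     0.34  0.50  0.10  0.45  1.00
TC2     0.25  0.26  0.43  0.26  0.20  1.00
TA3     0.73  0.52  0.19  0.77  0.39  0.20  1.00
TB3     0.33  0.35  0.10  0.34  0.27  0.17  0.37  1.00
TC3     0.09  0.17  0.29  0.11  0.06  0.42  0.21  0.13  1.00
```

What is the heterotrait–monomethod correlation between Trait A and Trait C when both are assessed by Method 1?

0.19

Different traits, same method: r(TA1, TC1) = 0.19.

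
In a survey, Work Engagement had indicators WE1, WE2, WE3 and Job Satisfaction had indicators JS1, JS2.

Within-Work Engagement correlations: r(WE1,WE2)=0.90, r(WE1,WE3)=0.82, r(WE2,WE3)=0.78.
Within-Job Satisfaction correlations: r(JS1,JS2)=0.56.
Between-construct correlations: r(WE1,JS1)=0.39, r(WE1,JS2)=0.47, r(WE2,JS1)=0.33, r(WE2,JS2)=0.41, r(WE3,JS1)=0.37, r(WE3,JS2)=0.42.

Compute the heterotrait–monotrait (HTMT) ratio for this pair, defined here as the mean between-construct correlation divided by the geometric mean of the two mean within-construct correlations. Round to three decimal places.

Mean heterotrait r = 2.39/6 = 0.3983.
Mean within-WE = 2.50/3 = 0.8333; mean within-JS = 0.56/1 = 0.5600.
Geometric mean = √(0.8333 × 0.5600) = 0.6831.
HTMT = 0.3983 / 0.6831 = 0.583.

0.583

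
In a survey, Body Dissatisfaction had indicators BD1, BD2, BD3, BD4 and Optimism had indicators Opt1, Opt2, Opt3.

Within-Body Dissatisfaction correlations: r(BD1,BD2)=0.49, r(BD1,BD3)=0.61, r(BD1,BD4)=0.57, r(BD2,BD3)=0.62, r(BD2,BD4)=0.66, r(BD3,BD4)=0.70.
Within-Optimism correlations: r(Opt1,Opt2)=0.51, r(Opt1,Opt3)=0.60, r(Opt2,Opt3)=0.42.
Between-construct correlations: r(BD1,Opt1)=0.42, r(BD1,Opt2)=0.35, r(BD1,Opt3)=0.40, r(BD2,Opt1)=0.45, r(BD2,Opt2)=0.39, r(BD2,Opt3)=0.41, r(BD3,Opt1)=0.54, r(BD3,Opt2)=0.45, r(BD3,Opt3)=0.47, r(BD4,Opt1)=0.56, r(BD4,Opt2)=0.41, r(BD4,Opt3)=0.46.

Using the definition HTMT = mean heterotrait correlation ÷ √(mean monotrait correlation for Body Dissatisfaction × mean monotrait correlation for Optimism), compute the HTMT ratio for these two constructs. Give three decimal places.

Mean heterotrait r = 5.31/12 = 0.4425.
Mean within-BD = 3.65/6 = 0.6083; mean within-Opt = 1.53/3 = 0.5100.
Geometric mean = √(0.6083 × 0.5100) = 0.5570.
HTMT = 0.4425 / 0.5570 = 0.794.

0.794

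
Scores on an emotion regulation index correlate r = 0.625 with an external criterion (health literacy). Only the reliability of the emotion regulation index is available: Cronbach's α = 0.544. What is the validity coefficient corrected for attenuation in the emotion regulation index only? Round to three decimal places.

0.847

Single correction: r_c = r_obs / √r_xx = 0.625 / √0.544 = 0.625 / 0.7376 ≈ 0.847.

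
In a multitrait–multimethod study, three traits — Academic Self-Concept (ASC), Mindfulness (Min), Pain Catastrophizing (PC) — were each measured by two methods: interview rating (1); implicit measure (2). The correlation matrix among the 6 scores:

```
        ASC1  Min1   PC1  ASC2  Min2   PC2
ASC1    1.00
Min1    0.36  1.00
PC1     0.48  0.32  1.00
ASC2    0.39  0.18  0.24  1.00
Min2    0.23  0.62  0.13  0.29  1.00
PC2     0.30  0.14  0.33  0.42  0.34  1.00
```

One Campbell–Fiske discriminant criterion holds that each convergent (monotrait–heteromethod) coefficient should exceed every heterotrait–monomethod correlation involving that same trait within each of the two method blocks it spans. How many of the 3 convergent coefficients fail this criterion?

Each convergent coefficient versus the relevant comparison correlations:
ASC (methods 1·2): 0.39 vs {0.36, 0.29, 0.48, 0.42} → fail.
Min (methods 1·2): 0.62 vs {0.36, 0.29, 0.32, 0.34} → pass.
PC (methods 1·2): 0.33 vs {0.48, 0.42, 0.32, 0.34} → fail.
2 of 3 fail.

2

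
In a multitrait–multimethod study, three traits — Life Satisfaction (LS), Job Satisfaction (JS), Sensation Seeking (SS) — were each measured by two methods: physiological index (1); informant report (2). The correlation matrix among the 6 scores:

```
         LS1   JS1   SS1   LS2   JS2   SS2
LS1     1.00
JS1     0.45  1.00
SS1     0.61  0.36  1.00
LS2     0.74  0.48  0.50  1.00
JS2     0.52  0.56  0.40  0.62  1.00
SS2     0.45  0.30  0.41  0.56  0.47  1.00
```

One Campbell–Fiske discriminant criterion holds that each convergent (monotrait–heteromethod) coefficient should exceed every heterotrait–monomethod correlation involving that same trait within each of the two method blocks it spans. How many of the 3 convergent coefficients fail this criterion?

2

Convergent coefficients and their comparison sets:
LS (methods 1·2): 0.74 vs {0.45, 0.62, 0.61, 0.56} → pass.
JS (methods 1·2): 0.56 vs {0.45, 0.62, 0.36, 0.47} → fail.
SS (methods 1·2): 0.41 vs {0.61, 0.56, 0.36, 0.47} → fail.
2 of 3 fail.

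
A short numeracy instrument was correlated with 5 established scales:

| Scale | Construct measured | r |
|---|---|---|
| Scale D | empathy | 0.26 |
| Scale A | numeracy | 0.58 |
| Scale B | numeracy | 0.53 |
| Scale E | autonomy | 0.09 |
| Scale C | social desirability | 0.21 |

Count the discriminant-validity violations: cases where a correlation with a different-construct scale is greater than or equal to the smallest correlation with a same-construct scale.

0

Convergent (same construct = numeracy): Scale A, Scale B.
Smallest convergent = 0.53. Discriminant values: 0.26, 0.09, 0.21; count ≥ 0.53 → 0.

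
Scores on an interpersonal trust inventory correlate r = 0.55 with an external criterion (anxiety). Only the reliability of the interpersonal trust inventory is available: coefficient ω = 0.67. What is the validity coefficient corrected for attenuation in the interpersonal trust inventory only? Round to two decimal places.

Single correction: r_c = r_obs / √r_xx = 0.55 / √0.67 = 0.55 / 0.8185 ≈ 0.67.

0.67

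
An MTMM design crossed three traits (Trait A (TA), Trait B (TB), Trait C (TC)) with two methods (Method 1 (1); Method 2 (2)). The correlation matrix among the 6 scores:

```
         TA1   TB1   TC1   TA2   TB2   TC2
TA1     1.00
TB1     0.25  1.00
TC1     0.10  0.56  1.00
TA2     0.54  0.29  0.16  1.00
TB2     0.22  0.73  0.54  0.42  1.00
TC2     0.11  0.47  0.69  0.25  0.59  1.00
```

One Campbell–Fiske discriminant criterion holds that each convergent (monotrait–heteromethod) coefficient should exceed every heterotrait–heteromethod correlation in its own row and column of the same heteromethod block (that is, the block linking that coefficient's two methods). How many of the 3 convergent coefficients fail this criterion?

Each convergent coefficient versus the relevant comparison correlations:
TA (methods 1·2): 0.54 vs {0.22, 0.29, 0.11, 0.16} → pass.
TB (methods 1·2): 0.73 vs {0.29, 0.22, 0.47, 0.54} → pass.
TC (methods 1·2): 0.69 vs {0.16, 0.11, 0.54, 0.47} → pass.
0 of 3 fail.

0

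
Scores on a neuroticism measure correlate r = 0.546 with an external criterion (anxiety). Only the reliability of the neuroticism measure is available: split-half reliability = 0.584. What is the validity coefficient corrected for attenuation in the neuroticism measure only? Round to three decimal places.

Single correction: r_c = r_obs / √r_xx = 0.546 / √0.584 = 0.546 / 0.7642 ≈ 0.714.

0.714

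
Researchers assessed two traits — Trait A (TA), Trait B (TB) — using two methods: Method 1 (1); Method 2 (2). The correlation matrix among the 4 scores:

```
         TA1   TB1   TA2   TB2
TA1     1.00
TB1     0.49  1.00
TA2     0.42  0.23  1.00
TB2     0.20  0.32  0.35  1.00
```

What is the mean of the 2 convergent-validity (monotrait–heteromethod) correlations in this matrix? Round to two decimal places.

0.37

Convergent values: 0.42, 0.32; mean = 0.74/2 = 0.37.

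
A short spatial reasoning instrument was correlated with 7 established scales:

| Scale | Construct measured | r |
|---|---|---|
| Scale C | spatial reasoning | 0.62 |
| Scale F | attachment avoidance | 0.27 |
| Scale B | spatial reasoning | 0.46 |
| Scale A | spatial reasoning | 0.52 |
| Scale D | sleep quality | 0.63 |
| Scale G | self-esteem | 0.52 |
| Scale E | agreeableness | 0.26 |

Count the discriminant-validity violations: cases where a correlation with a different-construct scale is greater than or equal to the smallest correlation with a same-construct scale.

2

Convergent (same construct = spatial reasoning): Scale C, Scale B, Scale A.
Smallest convergent = 0.46. Discriminant values: 0.27, 0.63, 0.52, 0.26; count ≥ 0.46 → 2.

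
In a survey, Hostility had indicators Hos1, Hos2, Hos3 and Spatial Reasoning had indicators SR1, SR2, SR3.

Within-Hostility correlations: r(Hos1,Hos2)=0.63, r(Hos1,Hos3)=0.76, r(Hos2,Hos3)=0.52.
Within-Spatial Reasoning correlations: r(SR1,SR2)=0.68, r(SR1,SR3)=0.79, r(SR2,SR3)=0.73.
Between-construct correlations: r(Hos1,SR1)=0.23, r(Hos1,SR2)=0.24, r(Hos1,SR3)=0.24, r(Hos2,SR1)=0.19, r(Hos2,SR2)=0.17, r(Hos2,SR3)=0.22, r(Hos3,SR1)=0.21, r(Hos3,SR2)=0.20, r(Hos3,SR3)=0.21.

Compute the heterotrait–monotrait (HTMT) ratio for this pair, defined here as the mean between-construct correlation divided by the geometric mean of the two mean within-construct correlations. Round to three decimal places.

Between-construct mean = 1.91/9 = 0.2122.
Mean within-Hos = 1.91/3 = 0.6367; mean within-SR = 2.20/3 = 0.7333.
Geometric mean = √(0.6367 × 0.7333) = 0.6833.
HTMT = 0.2122 / 0.6833 = 0.311.

0.311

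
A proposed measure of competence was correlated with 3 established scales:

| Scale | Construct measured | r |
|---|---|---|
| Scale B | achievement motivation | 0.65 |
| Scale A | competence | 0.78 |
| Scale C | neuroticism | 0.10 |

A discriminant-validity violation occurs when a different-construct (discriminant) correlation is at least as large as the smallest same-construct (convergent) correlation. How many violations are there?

0

Convergent (same construct = competence): Scale A.
Smallest convergent = 0.78. Discriminant values: 0.65, 0.10; count ≥ 0.78 → 0.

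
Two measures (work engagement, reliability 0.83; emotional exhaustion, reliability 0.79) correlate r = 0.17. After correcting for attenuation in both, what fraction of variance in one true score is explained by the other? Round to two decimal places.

0.04

Disattenuated r = 0.17 / √(0.83 × 0.79) = 0.17 / 0.8098 = 0.2099.
Shared true-score variance = 0.2099² = 0.0441 ≈ 0.04.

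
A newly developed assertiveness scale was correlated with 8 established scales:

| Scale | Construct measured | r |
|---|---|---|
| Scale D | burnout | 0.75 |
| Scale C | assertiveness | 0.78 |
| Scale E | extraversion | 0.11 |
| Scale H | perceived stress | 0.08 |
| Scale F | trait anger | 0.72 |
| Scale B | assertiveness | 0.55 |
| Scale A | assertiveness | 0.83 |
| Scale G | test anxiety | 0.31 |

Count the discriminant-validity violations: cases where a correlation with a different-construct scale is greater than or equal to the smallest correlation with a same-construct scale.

Convergent (same construct = assertiveness): Scale C, Scale B, Scale A.
Smallest convergent = 0.55. Discriminant values: 0.75, 0.11, 0.08, 0.72, 0.31; count ≥ 0.55 → 2.

2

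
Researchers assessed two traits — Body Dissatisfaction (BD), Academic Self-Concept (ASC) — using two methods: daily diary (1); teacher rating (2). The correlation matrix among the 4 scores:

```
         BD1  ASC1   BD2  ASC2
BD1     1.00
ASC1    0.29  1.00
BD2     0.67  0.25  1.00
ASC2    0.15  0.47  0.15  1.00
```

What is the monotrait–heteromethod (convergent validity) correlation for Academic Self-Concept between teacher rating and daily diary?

0.47

Same trait (ASC), different methods: r(ASC2, ASC1) = 0.47.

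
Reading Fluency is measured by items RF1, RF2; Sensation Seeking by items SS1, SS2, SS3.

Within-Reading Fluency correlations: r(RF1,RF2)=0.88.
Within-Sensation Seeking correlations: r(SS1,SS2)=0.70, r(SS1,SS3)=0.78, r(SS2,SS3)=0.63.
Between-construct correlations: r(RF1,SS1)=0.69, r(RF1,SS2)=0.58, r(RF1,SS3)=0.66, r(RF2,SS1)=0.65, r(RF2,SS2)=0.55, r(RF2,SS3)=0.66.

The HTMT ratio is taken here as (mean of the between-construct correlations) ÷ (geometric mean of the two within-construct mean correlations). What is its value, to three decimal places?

Between-construct mean = 3.79/6 = 0.6317.
Mean within-RF = 0.88/1 = 0.8800; mean within-SS = 2.11/3 = 0.7033.
Geometric mean = √(0.8800 × 0.7033) = 0.7867.
HTMT = 0.6317 / 0.7867 = 0.803.

0.803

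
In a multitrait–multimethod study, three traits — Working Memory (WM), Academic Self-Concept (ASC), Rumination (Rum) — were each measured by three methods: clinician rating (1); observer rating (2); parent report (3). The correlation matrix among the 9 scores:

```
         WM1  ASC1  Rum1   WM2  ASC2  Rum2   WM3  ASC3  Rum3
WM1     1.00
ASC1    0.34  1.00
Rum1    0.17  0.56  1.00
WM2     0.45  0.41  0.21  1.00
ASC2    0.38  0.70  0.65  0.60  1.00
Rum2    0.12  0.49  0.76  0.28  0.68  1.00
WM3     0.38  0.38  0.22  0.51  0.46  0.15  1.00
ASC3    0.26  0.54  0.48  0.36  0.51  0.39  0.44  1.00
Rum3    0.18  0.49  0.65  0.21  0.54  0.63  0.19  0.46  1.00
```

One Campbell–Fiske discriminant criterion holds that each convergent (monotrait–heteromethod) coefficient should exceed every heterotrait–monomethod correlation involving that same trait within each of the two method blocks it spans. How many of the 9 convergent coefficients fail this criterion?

6

Convergent coefficients and their comparison sets:
WM (methods 1·2): 0.45 vs {0.34, 0.60, 0.17, 0.28} → fail.
WM (methods 1·3): 0.38 vs {0.34, 0.44, 0.17, 0.19} → fail.
WM (methods 2·3): 0.51 vs {0.60, 0.44, 0.28, 0.19} → fail.
ASC (methods 1·2): 0.70 vs {0.34, 0.60, 0.56, 0.68} → pass.
ASC (methods 1·3): 0.54 vs {0.34, 0.44, 0.56, 0.46} → fail.
ASC (methods 2·3): 0.51 vs {0.60, 0.44, 0.68, 0.46} → fail.
Rum (methods 1·2): 0.76 vs {0.17, 0.28, 0.56, 0.68} → pass.
Rum (methods 1·3): 0.65 vs {0.17, 0.19, 0.56, 0.46} → pass.
Rum (methods 2·3): 0.63 vs {0.28, 0.19, 0.68, 0.46} → fail.
6 of 9 fail.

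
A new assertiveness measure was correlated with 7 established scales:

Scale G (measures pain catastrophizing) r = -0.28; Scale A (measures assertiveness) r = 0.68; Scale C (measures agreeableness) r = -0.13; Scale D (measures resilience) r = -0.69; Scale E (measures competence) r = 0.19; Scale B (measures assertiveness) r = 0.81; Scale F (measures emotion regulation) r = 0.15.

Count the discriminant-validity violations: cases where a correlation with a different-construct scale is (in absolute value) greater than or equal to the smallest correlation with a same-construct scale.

1

Convergent (same construct = assertiveness): Scale A, Scale B.
Smallest convergent = 0.68. Discriminant |r|: 0.28, 0.13, 0.69, 0.19, 0.15; count ≥ 0.68 → 1.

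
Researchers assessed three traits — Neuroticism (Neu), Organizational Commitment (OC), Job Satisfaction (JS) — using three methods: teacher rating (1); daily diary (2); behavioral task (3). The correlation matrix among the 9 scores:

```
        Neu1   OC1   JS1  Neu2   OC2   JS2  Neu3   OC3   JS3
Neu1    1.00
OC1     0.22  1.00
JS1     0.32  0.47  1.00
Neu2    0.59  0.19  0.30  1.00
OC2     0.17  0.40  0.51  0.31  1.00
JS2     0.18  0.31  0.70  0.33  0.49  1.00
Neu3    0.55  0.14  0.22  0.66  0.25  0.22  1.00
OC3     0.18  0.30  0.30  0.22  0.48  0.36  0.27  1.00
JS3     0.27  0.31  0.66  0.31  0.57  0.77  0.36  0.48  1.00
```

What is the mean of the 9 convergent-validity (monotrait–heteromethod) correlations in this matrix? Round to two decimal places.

Convergent values: 0.59, 0.55, 0.66, 0.40, 0.30, 0.48, 0.70, 0.66, 0.77; mean = 5.11/9 = 0.57.

0.57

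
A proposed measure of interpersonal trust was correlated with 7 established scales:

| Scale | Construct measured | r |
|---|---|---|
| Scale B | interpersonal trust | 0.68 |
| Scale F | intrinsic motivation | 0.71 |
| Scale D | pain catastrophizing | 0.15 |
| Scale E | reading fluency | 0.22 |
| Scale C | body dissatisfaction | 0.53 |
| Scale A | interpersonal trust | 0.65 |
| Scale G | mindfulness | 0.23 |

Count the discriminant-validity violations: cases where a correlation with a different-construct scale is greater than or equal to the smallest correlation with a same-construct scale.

Convergent (same construct = interpersonal trust): Scale B, Scale A.
Smallest convergent = 0.65. Discriminant values: 0.71, 0.15, 0.22, 0.53, 0.23; count ≥ 0.65 → 1.

1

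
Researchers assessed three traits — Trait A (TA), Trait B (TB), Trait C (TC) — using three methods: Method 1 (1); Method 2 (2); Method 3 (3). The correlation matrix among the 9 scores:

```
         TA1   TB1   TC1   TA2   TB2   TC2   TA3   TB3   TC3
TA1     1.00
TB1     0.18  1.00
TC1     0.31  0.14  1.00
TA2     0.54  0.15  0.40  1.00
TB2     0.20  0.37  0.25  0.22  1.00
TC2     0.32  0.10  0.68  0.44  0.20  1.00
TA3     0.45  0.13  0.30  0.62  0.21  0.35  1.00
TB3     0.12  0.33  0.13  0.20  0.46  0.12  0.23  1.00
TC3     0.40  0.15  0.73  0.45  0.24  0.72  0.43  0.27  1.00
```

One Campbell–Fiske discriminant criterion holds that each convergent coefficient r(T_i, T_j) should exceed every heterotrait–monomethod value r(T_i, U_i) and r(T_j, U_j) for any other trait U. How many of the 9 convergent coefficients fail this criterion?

0

Convergent coefficients and their comparison sets:
TA (methods 1·2): 0.54 vs {0.18, 0.22, 0.31, 0.44} → pass.
TA (methods 1·3): 0.45 vs {0.18, 0.23, 0.31, 0.43} → pass.
TA (methods 2·3): 0.62 vs {0.22, 0.23, 0.44, 0.43} → pass.
TB (methods 1·2): 0.37 vs {0.18, 0.22, 0.14, 0.20} → pass.
TB (methods 1·3): 0.33 vs {0.18, 0.23, 0.14, 0.27} → pass.
TB (methods 2·3): 0.46 vs {0.22, 0.23, 0.20, 0.27} → pass.
TC (methods 1·2): 0.68 vs {0.31, 0.44, 0.14, 0.20} → pass.
TC (methods 1·3): 0.73 vs {0.31, 0.43, 0.14, 0.27} → pass.
TC (methods 2·3): 0.72 vs {0.44, 0.43, 0.20, 0.27} → pass.
0 of 9 fail.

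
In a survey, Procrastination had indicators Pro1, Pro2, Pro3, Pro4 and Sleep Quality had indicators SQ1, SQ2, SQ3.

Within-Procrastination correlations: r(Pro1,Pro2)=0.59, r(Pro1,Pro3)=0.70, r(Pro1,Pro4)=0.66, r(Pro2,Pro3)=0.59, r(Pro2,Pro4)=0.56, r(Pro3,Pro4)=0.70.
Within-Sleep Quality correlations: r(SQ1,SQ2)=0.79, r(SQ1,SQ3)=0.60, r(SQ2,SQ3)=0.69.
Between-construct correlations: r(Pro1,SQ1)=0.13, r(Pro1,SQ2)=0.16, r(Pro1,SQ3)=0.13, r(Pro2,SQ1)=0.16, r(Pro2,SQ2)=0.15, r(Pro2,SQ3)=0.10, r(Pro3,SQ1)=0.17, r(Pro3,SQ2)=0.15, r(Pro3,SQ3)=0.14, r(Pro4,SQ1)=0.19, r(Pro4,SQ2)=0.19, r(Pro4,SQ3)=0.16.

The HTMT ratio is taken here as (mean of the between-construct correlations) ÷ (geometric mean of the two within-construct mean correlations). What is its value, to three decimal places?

0.230

Between-construct mean = 1.83/12 = 0.1525.
Mean within-Pro = 3.80/6 = 0.6333; mean within-SQ = 2.08/3 = 0.6933.
Geometric mean = √(0.6333 × 0.6933) = 0.6626.
HTMT = 0.1525 / 0.6626 = 0.230.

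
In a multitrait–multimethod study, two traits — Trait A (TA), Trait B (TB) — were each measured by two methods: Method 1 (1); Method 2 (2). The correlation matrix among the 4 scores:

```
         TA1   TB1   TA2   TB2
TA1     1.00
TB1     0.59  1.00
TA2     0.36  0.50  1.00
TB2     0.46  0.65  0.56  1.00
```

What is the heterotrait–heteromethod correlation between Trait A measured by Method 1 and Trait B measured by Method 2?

Different traits and methods: r(TA1, TB2) = 0.46.

0.46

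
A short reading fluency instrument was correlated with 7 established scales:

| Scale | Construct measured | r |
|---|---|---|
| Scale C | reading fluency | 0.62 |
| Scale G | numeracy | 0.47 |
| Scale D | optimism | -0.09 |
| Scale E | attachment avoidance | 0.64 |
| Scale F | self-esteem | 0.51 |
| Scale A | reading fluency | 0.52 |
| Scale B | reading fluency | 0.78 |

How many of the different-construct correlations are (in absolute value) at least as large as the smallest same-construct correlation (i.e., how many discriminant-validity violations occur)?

1

Convergent (same construct = reading fluency): Scale C, Scale A, Scale B.
Smallest convergent = 0.52. Discriminant |r|: 0.47, 0.09, 0.64, 0.51; count ≥ 0.52 → 1.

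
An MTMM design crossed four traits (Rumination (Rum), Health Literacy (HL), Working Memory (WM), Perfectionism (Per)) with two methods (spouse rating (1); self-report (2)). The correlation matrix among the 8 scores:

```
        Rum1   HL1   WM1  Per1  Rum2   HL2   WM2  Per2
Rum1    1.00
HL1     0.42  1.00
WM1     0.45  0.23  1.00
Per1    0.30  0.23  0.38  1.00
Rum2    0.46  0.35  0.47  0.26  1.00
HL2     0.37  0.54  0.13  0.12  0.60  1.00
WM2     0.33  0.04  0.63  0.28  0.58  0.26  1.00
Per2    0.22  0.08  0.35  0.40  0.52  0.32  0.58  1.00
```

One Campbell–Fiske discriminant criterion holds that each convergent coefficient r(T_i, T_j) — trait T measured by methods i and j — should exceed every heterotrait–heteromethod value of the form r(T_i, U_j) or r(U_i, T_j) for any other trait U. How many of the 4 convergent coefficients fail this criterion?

Checking each validity diagonal entry against its comparison values:
Rum (methods 1·2): 0.46 vs {0.37, 0.35, 0.33, 0.47, 0.22, 0.26} → fail.
HL (methods 1·2): 0.54 vs {0.35, 0.37, 0.04, 0.13, 0.08, 0.12} → pass.
WM (methods 1·2): 0.63 vs {0.47, 0.33, 0.13, 0.04, 0.35, 0.28} → pass.
Per (methods 1·2): 0.40 vs {0.26, 0.22, 0.12, 0.08, 0.28, 0.35} → pass.
1 of 4 fail.

1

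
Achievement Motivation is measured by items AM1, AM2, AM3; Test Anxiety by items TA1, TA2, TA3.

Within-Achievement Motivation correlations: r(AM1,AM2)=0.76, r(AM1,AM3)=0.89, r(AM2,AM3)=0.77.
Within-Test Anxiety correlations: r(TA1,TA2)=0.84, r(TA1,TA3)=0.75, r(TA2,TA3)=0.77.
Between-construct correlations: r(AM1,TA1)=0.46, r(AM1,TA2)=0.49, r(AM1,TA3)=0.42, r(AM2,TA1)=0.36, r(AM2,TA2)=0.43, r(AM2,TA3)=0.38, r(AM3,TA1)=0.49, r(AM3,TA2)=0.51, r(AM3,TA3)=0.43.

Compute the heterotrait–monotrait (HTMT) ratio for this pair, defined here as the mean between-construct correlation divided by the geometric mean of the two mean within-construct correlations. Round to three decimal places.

0.554

Between-construct mean = 3.97/9 = 0.4411.
Mean within-AM = 2.42/3 = 0.8067; mean within-TA = 2.36/3 = 0.7867.
Geometric mean = √(0.8067 × 0.7867) = 0.7966.
HTMT = 0.4411 / 0.7966 = 0.554.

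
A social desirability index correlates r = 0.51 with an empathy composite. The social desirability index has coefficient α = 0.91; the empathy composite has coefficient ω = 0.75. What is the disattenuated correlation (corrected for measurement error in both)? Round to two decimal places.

0.62

r_true = r_obs / √(r_xx · r_yy) = 0.51 / √(0.91 × 0.75) = 0.51 / √0.6825 = 0.51 / 0.8261 ≈ 0.62.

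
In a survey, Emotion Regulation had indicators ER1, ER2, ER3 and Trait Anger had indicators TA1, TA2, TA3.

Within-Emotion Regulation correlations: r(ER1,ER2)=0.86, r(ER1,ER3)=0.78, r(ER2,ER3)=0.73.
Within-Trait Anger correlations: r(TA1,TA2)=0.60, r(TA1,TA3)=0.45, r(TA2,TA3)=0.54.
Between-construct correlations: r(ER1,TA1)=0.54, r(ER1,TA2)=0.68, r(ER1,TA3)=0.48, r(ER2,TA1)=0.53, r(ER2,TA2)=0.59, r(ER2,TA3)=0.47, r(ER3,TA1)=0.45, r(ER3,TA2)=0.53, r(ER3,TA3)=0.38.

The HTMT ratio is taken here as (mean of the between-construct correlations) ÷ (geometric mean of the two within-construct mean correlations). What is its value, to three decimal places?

0.798

Mean heterotrait r = 4.65/9 = 0.5167.
Mean within-ER = 2.37/3 = 0.7900; mean within-TA = 1.59/3 = 0.5300.
Geometric mean = √(0.7900 × 0.5300) = 0.6471.
HTMT = 0.5167 / 0.6471 = 0.798.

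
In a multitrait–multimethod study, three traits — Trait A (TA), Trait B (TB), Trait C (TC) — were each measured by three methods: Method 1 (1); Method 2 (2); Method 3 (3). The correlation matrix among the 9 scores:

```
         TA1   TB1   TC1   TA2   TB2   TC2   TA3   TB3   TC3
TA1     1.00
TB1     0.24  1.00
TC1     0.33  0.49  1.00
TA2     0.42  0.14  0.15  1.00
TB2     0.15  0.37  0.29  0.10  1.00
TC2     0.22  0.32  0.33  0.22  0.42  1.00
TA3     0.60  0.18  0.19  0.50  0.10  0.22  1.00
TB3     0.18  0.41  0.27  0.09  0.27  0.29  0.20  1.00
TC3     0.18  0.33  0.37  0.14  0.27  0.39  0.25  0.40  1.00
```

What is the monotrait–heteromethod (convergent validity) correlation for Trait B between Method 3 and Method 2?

0.27

Same trait (TB), different methods: r(TB3, TB2) = 0.27.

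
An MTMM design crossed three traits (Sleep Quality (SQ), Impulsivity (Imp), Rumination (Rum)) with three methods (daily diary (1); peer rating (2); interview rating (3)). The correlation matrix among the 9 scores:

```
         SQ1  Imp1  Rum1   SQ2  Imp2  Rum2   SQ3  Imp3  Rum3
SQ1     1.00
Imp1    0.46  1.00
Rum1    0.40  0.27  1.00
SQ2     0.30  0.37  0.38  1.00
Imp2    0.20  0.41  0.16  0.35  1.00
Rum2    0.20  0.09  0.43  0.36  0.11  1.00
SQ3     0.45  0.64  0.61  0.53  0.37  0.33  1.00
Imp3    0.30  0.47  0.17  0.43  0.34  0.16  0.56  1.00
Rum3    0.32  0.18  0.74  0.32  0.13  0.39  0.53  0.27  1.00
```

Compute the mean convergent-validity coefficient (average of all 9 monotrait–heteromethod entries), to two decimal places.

Convergent values: 0.30, 0.45, 0.53, 0.41, 0.47, 0.34, 0.43, 0.74, 0.39; mean = 4.06/9 = 0.45.

0.45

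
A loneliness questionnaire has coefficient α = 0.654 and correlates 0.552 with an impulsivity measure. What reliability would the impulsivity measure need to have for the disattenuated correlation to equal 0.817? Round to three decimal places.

0.698

r_true = r_obs / √(r_xx · r_yy) ⇒ 0.817 = 0.552 / √(0.654 · r_yy).
√(0.654 · r_yy) = 0.552 / 0.817 = 0.6756; 0.654 · r_yy = 0.4564; r_yy = 0.4564 / 0.654 ≈ 0.698.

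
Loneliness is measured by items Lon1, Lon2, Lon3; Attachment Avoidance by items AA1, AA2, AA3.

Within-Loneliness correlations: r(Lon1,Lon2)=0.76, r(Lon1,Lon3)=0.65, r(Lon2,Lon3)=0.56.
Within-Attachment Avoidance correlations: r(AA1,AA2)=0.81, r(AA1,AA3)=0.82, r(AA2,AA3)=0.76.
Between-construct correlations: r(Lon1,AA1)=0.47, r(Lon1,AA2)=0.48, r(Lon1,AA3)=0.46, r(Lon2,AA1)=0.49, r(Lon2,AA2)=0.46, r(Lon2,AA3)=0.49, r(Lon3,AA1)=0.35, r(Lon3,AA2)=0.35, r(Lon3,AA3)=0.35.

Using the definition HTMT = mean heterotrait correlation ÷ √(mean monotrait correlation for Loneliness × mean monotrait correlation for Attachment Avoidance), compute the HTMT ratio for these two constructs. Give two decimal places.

0.60

Mean between = 3.90/9 = 0.4333.
Mean within-Lon = 1.97/3 = 0.6567; mean within-AA = 2.39/3 = 0.7967.
Geometric mean = √(0.6567 × 0.7967) = 0.7233.
HTMT = 0.4333 / 0.7233 = 0.60.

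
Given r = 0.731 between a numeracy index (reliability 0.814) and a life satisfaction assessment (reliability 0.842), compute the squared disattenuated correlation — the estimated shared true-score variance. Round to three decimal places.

Disattenuated r = 0.731 / √(0.814 × 0.842) = 0.731 / 0.8279 = 0.8830.
Shared true-score variance = 0.8830² = 0.7797 ≈ 0.780.

0.780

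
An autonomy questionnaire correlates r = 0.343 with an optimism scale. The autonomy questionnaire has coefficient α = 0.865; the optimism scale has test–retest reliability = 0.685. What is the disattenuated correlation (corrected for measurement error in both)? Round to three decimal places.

r_true = r_obs / √(r_xx · r_yy) = 0.343 / √(0.865 × 0.685) = 0.343 / √0.592525 = 0.343 / 0.7698 ≈ 0.446.

0.446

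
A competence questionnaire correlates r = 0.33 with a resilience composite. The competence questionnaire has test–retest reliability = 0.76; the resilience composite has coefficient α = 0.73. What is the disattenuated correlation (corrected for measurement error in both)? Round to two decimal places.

0.44

r_true = r_obs / √(r_xx · r_yy) = 0.33 / √(0.76 × 0.73) = 0.33 / √0.5548 = 0.33 / 0.7448 ≈ 0.44.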